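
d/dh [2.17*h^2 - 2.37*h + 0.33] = 4.34*h - 2.37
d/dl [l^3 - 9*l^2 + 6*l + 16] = 3*l^2 - 18*l + 6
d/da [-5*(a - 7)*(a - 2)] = 45 - 10*a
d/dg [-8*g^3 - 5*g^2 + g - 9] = -24*g^2 - 10*g + 1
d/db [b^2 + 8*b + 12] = 2*b + 8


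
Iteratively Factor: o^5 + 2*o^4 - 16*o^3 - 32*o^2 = (o + 4)*(o^4 - 2*o^3 - 8*o^2) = (o - 4)*(o + 4)*(o^3 + 2*o^2) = o*(o - 4)*(o + 4)*(o^2 + 2*o) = o*(o - 4)*(o + 2)*(o + 4)*(o)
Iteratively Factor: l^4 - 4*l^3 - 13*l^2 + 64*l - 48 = (l - 1)*(l^3 - 3*l^2 - 16*l + 48) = (l - 3)*(l - 1)*(l^2 - 16) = (l - 3)*(l - 1)*(l + 4)*(l - 4)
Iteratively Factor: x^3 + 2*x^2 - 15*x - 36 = (x + 3)*(x^2 - x - 12) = (x - 4)*(x + 3)*(x + 3)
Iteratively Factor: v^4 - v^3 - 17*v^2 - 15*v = (v)*(v^3 - v^2 - 17*v - 15) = v*(v + 3)*(v^2 - 4*v - 5) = v*(v + 1)*(v + 3)*(v - 5)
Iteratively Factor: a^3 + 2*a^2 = (a)*(a^2 + 2*a) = a*(a + 2)*(a)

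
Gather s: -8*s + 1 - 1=-8*s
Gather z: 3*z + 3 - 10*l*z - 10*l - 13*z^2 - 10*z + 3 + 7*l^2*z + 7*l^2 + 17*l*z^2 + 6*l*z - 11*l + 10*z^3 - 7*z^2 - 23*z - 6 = 7*l^2 - 21*l + 10*z^3 + z^2*(17*l - 20) + z*(7*l^2 - 4*l - 30)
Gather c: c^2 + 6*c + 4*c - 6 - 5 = c^2 + 10*c - 11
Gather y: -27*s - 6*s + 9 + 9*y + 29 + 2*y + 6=-33*s + 11*y + 44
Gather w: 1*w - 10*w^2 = -10*w^2 + w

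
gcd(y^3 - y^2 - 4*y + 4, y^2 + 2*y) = y + 2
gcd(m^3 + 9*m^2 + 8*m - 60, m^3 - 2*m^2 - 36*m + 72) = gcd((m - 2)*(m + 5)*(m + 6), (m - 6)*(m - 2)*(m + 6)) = m^2 + 4*m - 12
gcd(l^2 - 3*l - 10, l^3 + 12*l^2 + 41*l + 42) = l + 2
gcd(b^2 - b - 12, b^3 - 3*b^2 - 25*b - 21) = b + 3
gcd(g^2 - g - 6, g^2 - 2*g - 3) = g - 3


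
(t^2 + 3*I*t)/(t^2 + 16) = t*(t + 3*I)/(t^2 + 16)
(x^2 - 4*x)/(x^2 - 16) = x/(x + 4)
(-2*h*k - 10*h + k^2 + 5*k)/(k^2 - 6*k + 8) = (-2*h*k - 10*h + k^2 + 5*k)/(k^2 - 6*k + 8)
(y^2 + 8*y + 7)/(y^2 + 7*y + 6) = (y + 7)/(y + 6)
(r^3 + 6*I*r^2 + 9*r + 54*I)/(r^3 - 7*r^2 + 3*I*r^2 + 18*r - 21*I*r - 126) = (r + 3*I)/(r - 7)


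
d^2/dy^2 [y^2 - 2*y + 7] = 2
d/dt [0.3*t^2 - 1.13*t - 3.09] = 0.6*t - 1.13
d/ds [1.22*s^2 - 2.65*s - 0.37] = 2.44*s - 2.65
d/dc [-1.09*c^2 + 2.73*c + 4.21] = 2.73 - 2.18*c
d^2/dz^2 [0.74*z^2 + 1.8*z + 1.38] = 1.48000000000000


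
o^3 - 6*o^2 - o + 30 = (o - 5)*(o - 3)*(o + 2)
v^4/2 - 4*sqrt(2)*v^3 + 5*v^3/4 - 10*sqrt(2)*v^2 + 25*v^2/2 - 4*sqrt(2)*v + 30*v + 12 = (v/2 + 1)*(v + 1/2)*(v - 6*sqrt(2))*(v - 2*sqrt(2))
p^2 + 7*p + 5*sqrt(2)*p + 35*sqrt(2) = (p + 7)*(p + 5*sqrt(2))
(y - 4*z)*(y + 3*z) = y^2 - y*z - 12*z^2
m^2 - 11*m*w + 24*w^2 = (m - 8*w)*(m - 3*w)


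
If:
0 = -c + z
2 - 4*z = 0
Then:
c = 1/2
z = 1/2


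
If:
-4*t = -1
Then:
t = 1/4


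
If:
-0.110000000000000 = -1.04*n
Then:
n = 0.11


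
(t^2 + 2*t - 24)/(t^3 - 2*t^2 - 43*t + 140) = (t + 6)/(t^2 + 2*t - 35)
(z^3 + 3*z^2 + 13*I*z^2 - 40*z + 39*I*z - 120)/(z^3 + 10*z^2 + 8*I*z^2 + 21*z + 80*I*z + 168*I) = (z + 5*I)/(z + 7)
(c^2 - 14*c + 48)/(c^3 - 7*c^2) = (c^2 - 14*c + 48)/(c^2*(c - 7))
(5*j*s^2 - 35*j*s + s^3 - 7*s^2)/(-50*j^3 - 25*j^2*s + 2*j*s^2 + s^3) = s*(s - 7)/(-10*j^2 - 3*j*s + s^2)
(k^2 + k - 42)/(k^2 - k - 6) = (-k^2 - k + 42)/(-k^2 + k + 6)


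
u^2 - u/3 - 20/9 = (u - 5/3)*(u + 4/3)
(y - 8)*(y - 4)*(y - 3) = y^3 - 15*y^2 + 68*y - 96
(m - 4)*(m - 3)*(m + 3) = m^3 - 4*m^2 - 9*m + 36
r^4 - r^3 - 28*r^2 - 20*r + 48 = (r - 6)*(r - 1)*(r + 2)*(r + 4)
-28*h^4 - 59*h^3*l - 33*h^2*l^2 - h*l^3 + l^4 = (-7*h + l)*(h + l)^2*(4*h + l)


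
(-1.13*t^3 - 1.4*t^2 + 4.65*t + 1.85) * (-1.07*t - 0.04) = 1.2091*t^4 + 1.5432*t^3 - 4.9195*t^2 - 2.1655*t - 0.074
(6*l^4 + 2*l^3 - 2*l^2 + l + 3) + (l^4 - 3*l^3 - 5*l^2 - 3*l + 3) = 7*l^4 - l^3 - 7*l^2 - 2*l + 6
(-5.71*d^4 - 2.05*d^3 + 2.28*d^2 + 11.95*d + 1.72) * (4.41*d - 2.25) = -25.1811*d^5 + 3.807*d^4 + 14.6673*d^3 + 47.5695*d^2 - 19.3023*d - 3.87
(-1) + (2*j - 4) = 2*j - 5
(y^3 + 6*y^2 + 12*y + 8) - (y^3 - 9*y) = 6*y^2 + 21*y + 8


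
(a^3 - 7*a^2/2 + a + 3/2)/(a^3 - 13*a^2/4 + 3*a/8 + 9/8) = 4*(a - 1)/(4*a - 3)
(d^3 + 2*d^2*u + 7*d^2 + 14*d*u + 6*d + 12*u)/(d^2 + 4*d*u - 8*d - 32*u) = (d^3 + 2*d^2*u + 7*d^2 + 14*d*u + 6*d + 12*u)/(d^2 + 4*d*u - 8*d - 32*u)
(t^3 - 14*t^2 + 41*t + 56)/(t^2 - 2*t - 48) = (t^2 - 6*t - 7)/(t + 6)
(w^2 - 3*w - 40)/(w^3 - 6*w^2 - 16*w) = (w + 5)/(w*(w + 2))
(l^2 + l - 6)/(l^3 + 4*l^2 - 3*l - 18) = 1/(l + 3)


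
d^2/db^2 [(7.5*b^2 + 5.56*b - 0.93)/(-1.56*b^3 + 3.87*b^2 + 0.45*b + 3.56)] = (-36.504*b^6 - 81.184896*b^5 + 196.969968*b^4 - 821.188404*b^3 + 329.09175*b^2 + 500.31405*b - 197.538702)/(3.796416*b^9 - 28.254096*b^8 + 66.806532*b^7 - 67.651011*b^6 + 109.683477*b^5 - 147.309597*b^4 + 22.022883*b^3 - 149.303196*b^2 - 17.10936*b - 45.118016)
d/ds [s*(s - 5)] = 2*s - 5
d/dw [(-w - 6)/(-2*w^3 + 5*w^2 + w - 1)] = (2*w^3 - 5*w^2 - w + (w + 6)*(-6*w^2 + 10*w + 1) + 1)/(2*w^3 - 5*w^2 - w + 1)^2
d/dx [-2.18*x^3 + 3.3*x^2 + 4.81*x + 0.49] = -6.54*x^2 + 6.6*x + 4.81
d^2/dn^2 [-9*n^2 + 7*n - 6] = -18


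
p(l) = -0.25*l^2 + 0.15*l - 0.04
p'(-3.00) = 1.65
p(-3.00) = -2.74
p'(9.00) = -4.35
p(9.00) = -18.94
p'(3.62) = -1.66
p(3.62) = -2.77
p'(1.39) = -0.54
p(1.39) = -0.31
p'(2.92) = -1.31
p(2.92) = -1.73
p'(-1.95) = 1.12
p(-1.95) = -1.28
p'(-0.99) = 0.64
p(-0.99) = -0.43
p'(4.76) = -2.23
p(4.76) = -4.99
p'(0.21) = 0.04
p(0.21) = -0.02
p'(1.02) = -0.36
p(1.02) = -0.15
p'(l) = 0.15 - 0.5*l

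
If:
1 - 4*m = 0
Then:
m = 1/4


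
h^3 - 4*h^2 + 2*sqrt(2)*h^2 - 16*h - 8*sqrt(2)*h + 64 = (h - 4)*(h - 2*sqrt(2))*(h + 4*sqrt(2))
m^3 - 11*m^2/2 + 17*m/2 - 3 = (m - 3)*(m - 2)*(m - 1/2)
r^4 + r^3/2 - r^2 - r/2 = r*(r - 1)*(r + 1/2)*(r + 1)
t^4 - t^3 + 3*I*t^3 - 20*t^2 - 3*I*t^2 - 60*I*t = t*(t - 5)*(t + 4)*(t + 3*I)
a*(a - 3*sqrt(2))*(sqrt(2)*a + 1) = sqrt(2)*a^3 - 5*a^2 - 3*sqrt(2)*a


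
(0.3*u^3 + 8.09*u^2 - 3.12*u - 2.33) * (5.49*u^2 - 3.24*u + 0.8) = 1.647*u^5 + 43.4421*u^4 - 43.1004*u^3 + 3.7891*u^2 + 5.0532*u - 1.864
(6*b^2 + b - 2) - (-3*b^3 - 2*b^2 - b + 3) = 3*b^3 + 8*b^2 + 2*b - 5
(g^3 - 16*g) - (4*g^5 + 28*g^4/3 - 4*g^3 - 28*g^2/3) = -4*g^5 - 28*g^4/3 + 5*g^3 + 28*g^2/3 - 16*g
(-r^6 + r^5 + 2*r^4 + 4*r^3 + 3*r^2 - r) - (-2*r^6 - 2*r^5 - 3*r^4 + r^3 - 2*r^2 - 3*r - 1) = r^6 + 3*r^5 + 5*r^4 + 3*r^3 + 5*r^2 + 2*r + 1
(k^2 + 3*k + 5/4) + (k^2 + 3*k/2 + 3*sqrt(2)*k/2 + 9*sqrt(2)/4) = 2*k^2 + 3*sqrt(2)*k/2 + 9*k/2 + 5/4 + 9*sqrt(2)/4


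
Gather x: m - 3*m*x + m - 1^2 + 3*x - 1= 2*m + x*(3 - 3*m) - 2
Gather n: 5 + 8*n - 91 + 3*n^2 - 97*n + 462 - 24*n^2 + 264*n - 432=-21*n^2 + 175*n - 56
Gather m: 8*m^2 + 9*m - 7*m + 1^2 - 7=8*m^2 + 2*m - 6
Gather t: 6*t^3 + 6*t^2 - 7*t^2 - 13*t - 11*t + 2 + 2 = 6*t^3 - t^2 - 24*t + 4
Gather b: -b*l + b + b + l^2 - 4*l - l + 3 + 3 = b*(2 - l) + l^2 - 5*l + 6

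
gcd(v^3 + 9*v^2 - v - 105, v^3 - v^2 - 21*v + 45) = v^2 + 2*v - 15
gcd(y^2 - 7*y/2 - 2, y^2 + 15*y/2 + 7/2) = y + 1/2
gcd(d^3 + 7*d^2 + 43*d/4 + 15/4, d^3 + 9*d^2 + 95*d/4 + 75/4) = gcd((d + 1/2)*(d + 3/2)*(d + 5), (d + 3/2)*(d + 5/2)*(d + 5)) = d^2 + 13*d/2 + 15/2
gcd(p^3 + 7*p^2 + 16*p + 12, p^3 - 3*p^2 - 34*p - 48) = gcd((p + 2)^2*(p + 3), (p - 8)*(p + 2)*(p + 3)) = p^2 + 5*p + 6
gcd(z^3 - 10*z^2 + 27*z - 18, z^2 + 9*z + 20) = 1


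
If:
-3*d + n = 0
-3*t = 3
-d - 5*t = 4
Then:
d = 1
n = 3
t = -1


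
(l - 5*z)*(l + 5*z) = l^2 - 25*z^2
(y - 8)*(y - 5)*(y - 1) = y^3 - 14*y^2 + 53*y - 40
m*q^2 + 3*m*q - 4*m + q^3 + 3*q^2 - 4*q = (m + q)*(q - 1)*(q + 4)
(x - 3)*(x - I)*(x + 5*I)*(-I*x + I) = -I*x^4 + 4*x^3 + 4*I*x^3 - 16*x^2 - 8*I*x^2 + 12*x + 20*I*x - 15*I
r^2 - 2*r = r*(r - 2)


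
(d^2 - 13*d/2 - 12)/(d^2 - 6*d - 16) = (d + 3/2)/(d + 2)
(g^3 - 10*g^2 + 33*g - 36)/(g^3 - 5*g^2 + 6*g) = (g^2 - 7*g + 12)/(g*(g - 2))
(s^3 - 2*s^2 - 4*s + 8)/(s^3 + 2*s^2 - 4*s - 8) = (s - 2)/(s + 2)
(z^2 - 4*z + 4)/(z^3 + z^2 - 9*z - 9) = (z^2 - 4*z + 4)/(z^3 + z^2 - 9*z - 9)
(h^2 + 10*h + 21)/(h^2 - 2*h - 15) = (h + 7)/(h - 5)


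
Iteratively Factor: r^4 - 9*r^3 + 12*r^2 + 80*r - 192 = (r + 3)*(r^3 - 12*r^2 + 48*r - 64) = (r - 4)*(r + 3)*(r^2 - 8*r + 16) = (r - 4)^2*(r + 3)*(r - 4)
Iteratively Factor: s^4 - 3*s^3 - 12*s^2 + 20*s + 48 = (s + 2)*(s^3 - 5*s^2 - 2*s + 24) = (s + 2)^2*(s^2 - 7*s + 12) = (s - 4)*(s + 2)^2*(s - 3)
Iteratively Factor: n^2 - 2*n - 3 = (n - 3)*(n + 1)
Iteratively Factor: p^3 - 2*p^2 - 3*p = (p)*(p^2 - 2*p - 3) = p*(p + 1)*(p - 3)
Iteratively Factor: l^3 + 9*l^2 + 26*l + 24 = (l + 3)*(l^2 + 6*l + 8) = (l + 2)*(l + 3)*(l + 4)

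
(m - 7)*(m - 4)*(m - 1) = m^3 - 12*m^2 + 39*m - 28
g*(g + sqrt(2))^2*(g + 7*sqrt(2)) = g^4 + 9*sqrt(2)*g^3 + 30*g^2 + 14*sqrt(2)*g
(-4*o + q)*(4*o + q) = -16*o^2 + q^2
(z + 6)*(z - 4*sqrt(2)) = z^2 - 4*sqrt(2)*z + 6*z - 24*sqrt(2)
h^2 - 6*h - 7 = (h - 7)*(h + 1)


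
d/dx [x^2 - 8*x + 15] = 2*x - 8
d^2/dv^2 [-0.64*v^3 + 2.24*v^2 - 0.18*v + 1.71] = 4.48 - 3.84*v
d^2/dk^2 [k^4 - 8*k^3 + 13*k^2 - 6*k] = 12*k^2 - 48*k + 26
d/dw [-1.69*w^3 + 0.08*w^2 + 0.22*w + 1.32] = -5.07*w^2 + 0.16*w + 0.22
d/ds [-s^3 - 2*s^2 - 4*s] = -3*s^2 - 4*s - 4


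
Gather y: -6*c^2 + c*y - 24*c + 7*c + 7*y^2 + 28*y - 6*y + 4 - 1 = -6*c^2 - 17*c + 7*y^2 + y*(c + 22) + 3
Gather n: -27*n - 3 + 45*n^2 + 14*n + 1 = 45*n^2 - 13*n - 2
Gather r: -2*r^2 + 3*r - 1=-2*r^2 + 3*r - 1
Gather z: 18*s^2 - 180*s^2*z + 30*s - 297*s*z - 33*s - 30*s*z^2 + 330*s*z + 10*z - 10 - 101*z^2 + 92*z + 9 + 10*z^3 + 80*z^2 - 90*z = 18*s^2 - 3*s + 10*z^3 + z^2*(-30*s - 21) + z*(-180*s^2 + 33*s + 12) - 1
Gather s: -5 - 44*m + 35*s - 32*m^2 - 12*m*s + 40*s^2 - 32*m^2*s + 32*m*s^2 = -32*m^2 - 44*m + s^2*(32*m + 40) + s*(-32*m^2 - 12*m + 35) - 5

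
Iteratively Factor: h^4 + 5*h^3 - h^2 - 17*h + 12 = (h - 1)*(h^3 + 6*h^2 + 5*h - 12) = (h - 1)*(h + 3)*(h^2 + 3*h - 4) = (h - 1)^2*(h + 3)*(h + 4)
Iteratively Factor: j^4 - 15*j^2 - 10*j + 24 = (j + 3)*(j^3 - 3*j^2 - 6*j + 8) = (j - 1)*(j + 3)*(j^2 - 2*j - 8) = (j - 4)*(j - 1)*(j + 3)*(j + 2)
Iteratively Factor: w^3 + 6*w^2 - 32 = (w - 2)*(w^2 + 8*w + 16) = (w - 2)*(w + 4)*(w + 4)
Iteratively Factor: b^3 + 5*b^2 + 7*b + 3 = (b + 1)*(b^2 + 4*b + 3) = (b + 1)*(b + 3)*(b + 1)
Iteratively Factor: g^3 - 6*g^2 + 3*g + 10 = (g - 5)*(g^2 - g - 2) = (g - 5)*(g - 2)*(g + 1)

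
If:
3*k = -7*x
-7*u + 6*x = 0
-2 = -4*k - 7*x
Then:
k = 2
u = -36/49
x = -6/7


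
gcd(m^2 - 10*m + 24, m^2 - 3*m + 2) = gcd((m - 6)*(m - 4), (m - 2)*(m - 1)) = 1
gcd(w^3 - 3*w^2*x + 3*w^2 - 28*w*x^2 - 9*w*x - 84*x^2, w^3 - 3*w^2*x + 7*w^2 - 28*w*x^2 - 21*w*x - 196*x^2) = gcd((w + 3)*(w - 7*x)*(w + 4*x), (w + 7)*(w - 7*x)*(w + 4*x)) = -w^2 + 3*w*x + 28*x^2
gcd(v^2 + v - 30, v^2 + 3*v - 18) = v + 6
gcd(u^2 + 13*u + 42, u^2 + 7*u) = u + 7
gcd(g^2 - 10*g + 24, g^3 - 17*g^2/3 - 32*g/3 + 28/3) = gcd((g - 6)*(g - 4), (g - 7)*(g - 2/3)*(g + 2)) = 1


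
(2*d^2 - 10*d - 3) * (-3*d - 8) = -6*d^3 + 14*d^2 + 89*d + 24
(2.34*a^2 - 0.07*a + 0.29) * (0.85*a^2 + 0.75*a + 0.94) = 1.989*a^4 + 1.6955*a^3 + 2.3936*a^2 + 0.1517*a + 0.2726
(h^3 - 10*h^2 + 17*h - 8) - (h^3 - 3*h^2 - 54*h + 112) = -7*h^2 + 71*h - 120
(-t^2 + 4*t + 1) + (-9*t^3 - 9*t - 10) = -9*t^3 - t^2 - 5*t - 9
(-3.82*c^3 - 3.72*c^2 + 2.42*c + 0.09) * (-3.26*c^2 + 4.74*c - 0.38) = 12.4532*c^5 - 5.9796*c^4 - 24.0704*c^3 + 12.591*c^2 - 0.493*c - 0.0342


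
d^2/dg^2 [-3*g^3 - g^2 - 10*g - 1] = -18*g - 2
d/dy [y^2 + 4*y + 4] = 2*y + 4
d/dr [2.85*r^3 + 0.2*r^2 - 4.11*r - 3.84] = 8.55*r^2 + 0.4*r - 4.11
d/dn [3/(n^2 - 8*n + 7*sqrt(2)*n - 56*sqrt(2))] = 3*(-2*n - 7*sqrt(2) + 8)/(n^2 - 8*n + 7*sqrt(2)*n - 56*sqrt(2))^2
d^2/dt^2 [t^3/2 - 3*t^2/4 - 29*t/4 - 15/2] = 3*t - 3/2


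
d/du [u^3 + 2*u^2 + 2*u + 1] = 3*u^2 + 4*u + 2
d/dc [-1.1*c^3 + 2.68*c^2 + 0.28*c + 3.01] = -3.3*c^2 + 5.36*c + 0.28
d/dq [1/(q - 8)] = -1/(q - 8)^2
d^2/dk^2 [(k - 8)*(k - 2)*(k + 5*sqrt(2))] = 6*k - 20 + 10*sqrt(2)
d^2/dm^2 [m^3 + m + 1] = 6*m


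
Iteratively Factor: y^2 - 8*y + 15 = (y - 5)*(y - 3)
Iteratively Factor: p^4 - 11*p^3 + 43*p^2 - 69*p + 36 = (p - 3)*(p^3 - 8*p^2 + 19*p - 12) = (p - 4)*(p - 3)*(p^2 - 4*p + 3) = (p - 4)*(p - 3)*(p - 1)*(p - 3)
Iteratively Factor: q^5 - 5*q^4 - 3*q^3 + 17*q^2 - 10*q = (q)*(q^4 - 5*q^3 - 3*q^2 + 17*q - 10) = q*(q - 1)*(q^3 - 4*q^2 - 7*q + 10) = q*(q - 1)*(q + 2)*(q^2 - 6*q + 5) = q*(q - 1)^2*(q + 2)*(q - 5)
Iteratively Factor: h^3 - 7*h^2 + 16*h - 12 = (h - 2)*(h^2 - 5*h + 6) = (h - 2)^2*(h - 3)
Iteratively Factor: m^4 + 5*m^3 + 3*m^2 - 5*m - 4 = (m - 1)*(m^3 + 6*m^2 + 9*m + 4) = (m - 1)*(m + 1)*(m^2 + 5*m + 4) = (m - 1)*(m + 1)^2*(m + 4)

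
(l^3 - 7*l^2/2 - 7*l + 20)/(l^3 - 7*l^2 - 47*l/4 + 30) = 2*(l^2 - 6*l + 8)/(2*l^2 - 19*l + 24)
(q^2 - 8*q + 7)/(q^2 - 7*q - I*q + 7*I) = (q - 1)/(q - I)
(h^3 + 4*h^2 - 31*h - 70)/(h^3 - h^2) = (h^3 + 4*h^2 - 31*h - 70)/(h^2*(h - 1))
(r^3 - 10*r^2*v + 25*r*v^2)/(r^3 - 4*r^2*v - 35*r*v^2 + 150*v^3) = r/(r + 6*v)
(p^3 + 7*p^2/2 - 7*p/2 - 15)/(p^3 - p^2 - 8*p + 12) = (p + 5/2)/(p - 2)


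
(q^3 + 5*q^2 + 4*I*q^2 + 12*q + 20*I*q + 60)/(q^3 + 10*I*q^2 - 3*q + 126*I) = (q^2 + q*(5 - 2*I) - 10*I)/(q^2 + 4*I*q + 21)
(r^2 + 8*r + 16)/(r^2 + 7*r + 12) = (r + 4)/(r + 3)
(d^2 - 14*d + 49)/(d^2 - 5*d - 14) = (d - 7)/(d + 2)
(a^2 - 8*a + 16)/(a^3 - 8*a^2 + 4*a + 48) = (a - 4)/(a^2 - 4*a - 12)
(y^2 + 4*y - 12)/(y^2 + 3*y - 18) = (y - 2)/(y - 3)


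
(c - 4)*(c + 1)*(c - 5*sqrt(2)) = c^3 - 5*sqrt(2)*c^2 - 3*c^2 - 4*c + 15*sqrt(2)*c + 20*sqrt(2)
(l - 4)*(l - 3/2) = l^2 - 11*l/2 + 6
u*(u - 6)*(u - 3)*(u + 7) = u^4 - 2*u^3 - 45*u^2 + 126*u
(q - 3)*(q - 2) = q^2 - 5*q + 6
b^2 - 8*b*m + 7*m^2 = (b - 7*m)*(b - m)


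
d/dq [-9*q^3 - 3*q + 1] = -27*q^2 - 3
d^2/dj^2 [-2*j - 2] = 0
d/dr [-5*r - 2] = -5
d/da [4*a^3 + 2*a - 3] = 12*a^2 + 2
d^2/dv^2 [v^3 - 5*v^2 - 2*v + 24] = 6*v - 10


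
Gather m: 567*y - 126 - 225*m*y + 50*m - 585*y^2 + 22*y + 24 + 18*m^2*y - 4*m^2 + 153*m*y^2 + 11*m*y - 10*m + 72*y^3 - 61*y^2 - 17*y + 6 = m^2*(18*y - 4) + m*(153*y^2 - 214*y + 40) + 72*y^3 - 646*y^2 + 572*y - 96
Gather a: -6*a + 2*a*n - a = a*(2*n - 7)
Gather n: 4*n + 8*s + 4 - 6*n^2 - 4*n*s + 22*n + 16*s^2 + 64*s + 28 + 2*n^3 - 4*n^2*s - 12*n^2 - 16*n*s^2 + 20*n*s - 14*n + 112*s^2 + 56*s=2*n^3 + n^2*(-4*s - 18) + n*(-16*s^2 + 16*s + 12) + 128*s^2 + 128*s + 32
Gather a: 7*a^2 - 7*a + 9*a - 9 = 7*a^2 + 2*a - 9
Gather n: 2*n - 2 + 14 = 2*n + 12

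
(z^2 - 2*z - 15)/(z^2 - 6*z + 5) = (z + 3)/(z - 1)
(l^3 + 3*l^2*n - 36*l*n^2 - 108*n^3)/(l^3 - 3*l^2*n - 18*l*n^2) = (l + 6*n)/l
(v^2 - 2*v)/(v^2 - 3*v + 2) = v/(v - 1)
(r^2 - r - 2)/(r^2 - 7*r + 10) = (r + 1)/(r - 5)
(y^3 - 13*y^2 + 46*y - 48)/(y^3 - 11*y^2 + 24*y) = (y - 2)/y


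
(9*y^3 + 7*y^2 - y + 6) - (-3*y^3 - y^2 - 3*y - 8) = 12*y^3 + 8*y^2 + 2*y + 14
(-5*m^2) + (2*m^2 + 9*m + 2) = -3*m^2 + 9*m + 2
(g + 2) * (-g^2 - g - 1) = -g^3 - 3*g^2 - 3*g - 2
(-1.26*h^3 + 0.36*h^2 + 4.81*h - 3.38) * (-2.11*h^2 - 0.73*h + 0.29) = 2.6586*h^5 + 0.1602*h^4 - 10.7773*h^3 + 3.7249*h^2 + 3.8623*h - 0.9802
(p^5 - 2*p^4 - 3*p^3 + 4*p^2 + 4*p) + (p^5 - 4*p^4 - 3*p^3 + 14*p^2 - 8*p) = 2*p^5 - 6*p^4 - 6*p^3 + 18*p^2 - 4*p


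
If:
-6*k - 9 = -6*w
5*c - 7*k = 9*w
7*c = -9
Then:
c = -9/7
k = -279/224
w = 57/224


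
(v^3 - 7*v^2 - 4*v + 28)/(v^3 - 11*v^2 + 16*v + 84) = (v - 2)/(v - 6)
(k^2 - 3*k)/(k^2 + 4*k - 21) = k/(k + 7)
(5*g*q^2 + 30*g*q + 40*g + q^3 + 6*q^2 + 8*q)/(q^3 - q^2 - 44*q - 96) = (5*g*q + 10*g + q^2 + 2*q)/(q^2 - 5*q - 24)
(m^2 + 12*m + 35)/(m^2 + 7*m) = (m + 5)/m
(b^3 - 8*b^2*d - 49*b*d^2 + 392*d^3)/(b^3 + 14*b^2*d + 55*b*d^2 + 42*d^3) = (b^2 - 15*b*d + 56*d^2)/(b^2 + 7*b*d + 6*d^2)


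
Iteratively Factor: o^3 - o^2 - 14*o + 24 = (o - 2)*(o^2 + o - 12) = (o - 2)*(o + 4)*(o - 3)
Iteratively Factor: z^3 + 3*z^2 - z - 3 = (z - 1)*(z^2 + 4*z + 3) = (z - 1)*(z + 1)*(z + 3)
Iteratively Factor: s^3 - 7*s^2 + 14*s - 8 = (s - 4)*(s^2 - 3*s + 2) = (s - 4)*(s - 2)*(s - 1)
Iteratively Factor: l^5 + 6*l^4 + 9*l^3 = (l)*(l^4 + 6*l^3 + 9*l^2) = l*(l + 3)*(l^3 + 3*l^2) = l*(l + 3)^2*(l^2) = l^2*(l + 3)^2*(l)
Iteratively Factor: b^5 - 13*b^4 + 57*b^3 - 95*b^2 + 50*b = (b - 2)*(b^4 - 11*b^3 + 35*b^2 - 25*b) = b*(b - 2)*(b^3 - 11*b^2 + 35*b - 25) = b*(b - 2)*(b - 1)*(b^2 - 10*b + 25) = b*(b - 5)*(b - 2)*(b - 1)*(b - 5)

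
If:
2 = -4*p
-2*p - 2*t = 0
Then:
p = -1/2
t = 1/2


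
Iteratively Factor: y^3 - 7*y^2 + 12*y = (y - 4)*(y^2 - 3*y) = y*(y - 4)*(y - 3)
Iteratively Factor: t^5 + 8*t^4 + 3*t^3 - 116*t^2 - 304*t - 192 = (t + 4)*(t^4 + 4*t^3 - 13*t^2 - 64*t - 48) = (t + 3)*(t + 4)*(t^3 + t^2 - 16*t - 16) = (t + 3)*(t + 4)^2*(t^2 - 3*t - 4) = (t + 1)*(t + 3)*(t + 4)^2*(t - 4)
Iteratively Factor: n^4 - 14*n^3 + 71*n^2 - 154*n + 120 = (n - 3)*(n^3 - 11*n^2 + 38*n - 40) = (n - 4)*(n - 3)*(n^2 - 7*n + 10) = (n - 4)*(n - 3)*(n - 2)*(n - 5)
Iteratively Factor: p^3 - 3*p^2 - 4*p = (p + 1)*(p^2 - 4*p) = (p - 4)*(p + 1)*(p)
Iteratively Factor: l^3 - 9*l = (l + 3)*(l^2 - 3*l) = l*(l + 3)*(l - 3)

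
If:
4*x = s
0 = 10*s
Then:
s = 0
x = 0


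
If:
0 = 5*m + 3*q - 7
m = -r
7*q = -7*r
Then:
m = 7/8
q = 7/8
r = -7/8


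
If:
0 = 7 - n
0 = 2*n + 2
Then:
No Solution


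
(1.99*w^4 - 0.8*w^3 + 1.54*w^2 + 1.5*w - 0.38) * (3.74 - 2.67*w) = -5.3133*w^5 + 9.5786*w^4 - 7.1038*w^3 + 1.7546*w^2 + 6.6246*w - 1.4212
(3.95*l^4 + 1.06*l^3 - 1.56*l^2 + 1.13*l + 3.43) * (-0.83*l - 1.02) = -3.2785*l^5 - 4.9088*l^4 + 0.2136*l^3 + 0.6533*l^2 - 3.9995*l - 3.4986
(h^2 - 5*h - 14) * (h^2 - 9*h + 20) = h^4 - 14*h^3 + 51*h^2 + 26*h - 280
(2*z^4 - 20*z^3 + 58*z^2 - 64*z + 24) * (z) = 2*z^5 - 20*z^4 + 58*z^3 - 64*z^2 + 24*z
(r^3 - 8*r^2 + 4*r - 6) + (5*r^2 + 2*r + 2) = r^3 - 3*r^2 + 6*r - 4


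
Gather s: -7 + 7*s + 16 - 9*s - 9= -2*s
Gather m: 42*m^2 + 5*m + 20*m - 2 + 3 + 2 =42*m^2 + 25*m + 3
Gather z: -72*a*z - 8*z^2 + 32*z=-8*z^2 + z*(32 - 72*a)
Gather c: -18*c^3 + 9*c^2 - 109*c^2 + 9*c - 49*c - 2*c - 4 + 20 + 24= -18*c^3 - 100*c^2 - 42*c + 40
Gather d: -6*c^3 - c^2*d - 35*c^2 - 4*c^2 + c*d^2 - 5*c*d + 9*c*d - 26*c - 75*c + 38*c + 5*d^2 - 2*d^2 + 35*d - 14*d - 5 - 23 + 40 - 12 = -6*c^3 - 39*c^2 - 63*c + d^2*(c + 3) + d*(-c^2 + 4*c + 21)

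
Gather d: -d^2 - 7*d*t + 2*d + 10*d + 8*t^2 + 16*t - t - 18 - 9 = -d^2 + d*(12 - 7*t) + 8*t^2 + 15*t - 27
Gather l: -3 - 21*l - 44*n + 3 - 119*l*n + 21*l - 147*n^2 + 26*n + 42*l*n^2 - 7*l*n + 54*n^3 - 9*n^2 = l*(42*n^2 - 126*n) + 54*n^3 - 156*n^2 - 18*n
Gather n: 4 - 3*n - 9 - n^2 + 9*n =-n^2 + 6*n - 5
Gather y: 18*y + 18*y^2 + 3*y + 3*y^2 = 21*y^2 + 21*y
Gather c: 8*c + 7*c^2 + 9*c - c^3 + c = -c^3 + 7*c^2 + 18*c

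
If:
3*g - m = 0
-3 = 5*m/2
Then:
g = -2/5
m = -6/5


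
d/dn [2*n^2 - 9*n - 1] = 4*n - 9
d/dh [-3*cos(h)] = 3*sin(h)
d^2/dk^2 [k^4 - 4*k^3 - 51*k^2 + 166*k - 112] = 12*k^2 - 24*k - 102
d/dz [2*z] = 2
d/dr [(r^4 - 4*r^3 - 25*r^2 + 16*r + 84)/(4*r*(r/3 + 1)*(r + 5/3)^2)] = 27*(31*r^3 - 11*r^2 - 252*r - 140)/(4*r^2*(27*r^3 + 135*r^2 + 225*r + 125))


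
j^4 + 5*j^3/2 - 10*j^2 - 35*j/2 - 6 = (j - 3)*(j + 1/2)*(j + 1)*(j + 4)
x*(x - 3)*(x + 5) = x^3 + 2*x^2 - 15*x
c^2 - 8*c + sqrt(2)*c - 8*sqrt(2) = (c - 8)*(c + sqrt(2))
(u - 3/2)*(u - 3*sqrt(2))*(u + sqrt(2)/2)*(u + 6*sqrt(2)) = u^4 - 3*u^3/2 + 7*sqrt(2)*u^3/2 - 33*u^2 - 21*sqrt(2)*u^2/4 - 18*sqrt(2)*u + 99*u/2 + 27*sqrt(2)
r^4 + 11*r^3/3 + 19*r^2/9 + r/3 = r*(r + 1/3)^2*(r + 3)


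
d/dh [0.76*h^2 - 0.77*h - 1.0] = 1.52*h - 0.77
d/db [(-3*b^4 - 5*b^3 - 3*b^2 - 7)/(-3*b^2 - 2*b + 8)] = (18*b^5 + 33*b^4 - 76*b^3 - 114*b^2 - 90*b - 14)/(9*b^4 + 12*b^3 - 44*b^2 - 32*b + 64)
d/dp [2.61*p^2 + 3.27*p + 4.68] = 5.22*p + 3.27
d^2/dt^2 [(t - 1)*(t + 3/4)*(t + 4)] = 6*t + 15/2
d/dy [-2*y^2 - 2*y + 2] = -4*y - 2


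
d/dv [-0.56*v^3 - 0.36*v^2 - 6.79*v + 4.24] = -1.68*v^2 - 0.72*v - 6.79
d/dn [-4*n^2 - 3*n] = -8*n - 3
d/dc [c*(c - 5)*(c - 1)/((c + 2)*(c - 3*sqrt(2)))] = (-c*(c - 5)*(c - 1)*(c + 2) - c*(c - 5)*(c - 1)*(c - 3*sqrt(2)) + (c + 2)*(c - 3*sqrt(2))*(c*(c - 5) + c*(c - 1) + (c - 5)*(c - 1)))/((c + 2)^2*(c - 3*sqrt(2))^2)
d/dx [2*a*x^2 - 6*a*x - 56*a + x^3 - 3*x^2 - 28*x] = 4*a*x - 6*a + 3*x^2 - 6*x - 28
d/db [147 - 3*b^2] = -6*b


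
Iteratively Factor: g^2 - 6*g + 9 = (g - 3)*(g - 3)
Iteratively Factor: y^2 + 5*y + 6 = (y + 2)*(y + 3)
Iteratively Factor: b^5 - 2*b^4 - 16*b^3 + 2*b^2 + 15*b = (b + 3)*(b^4 - 5*b^3 - b^2 + 5*b) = (b - 5)*(b + 3)*(b^3 - b) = (b - 5)*(b - 1)*(b + 3)*(b^2 + b) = (b - 5)*(b - 1)*(b + 1)*(b + 3)*(b)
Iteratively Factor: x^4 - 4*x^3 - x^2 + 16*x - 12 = (x - 2)*(x^3 - 2*x^2 - 5*x + 6) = (x - 2)*(x - 1)*(x^2 - x - 6) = (x - 2)*(x - 1)*(x + 2)*(x - 3)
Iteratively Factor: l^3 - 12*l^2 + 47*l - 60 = (l - 3)*(l^2 - 9*l + 20) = (l - 5)*(l - 3)*(l - 4)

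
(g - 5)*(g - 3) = g^2 - 8*g + 15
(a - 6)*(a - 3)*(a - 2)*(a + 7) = a^4 - 4*a^3 - 41*a^2 + 216*a - 252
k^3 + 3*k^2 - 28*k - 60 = (k - 5)*(k + 2)*(k + 6)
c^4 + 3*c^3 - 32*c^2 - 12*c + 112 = (c - 4)*(c - 2)*(c + 2)*(c + 7)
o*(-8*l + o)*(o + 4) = -8*l*o^2 - 32*l*o + o^3 + 4*o^2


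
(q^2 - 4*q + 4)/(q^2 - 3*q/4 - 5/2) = 4*(q - 2)/(4*q + 5)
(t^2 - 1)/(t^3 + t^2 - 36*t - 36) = (t - 1)/(t^2 - 36)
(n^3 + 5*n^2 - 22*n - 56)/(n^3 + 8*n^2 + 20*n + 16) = (n^2 + 3*n - 28)/(n^2 + 6*n + 8)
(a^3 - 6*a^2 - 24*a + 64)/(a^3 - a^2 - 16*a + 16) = (a^2 - 10*a + 16)/(a^2 - 5*a + 4)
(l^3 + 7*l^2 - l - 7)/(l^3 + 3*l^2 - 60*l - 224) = (l^2 - 1)/(l^2 - 4*l - 32)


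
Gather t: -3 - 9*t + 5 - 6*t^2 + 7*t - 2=-6*t^2 - 2*t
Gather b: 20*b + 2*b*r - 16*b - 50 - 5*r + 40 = b*(2*r + 4) - 5*r - 10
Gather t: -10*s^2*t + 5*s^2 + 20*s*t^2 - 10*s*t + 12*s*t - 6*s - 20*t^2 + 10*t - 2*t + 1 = 5*s^2 - 6*s + t^2*(20*s - 20) + t*(-10*s^2 + 2*s + 8) + 1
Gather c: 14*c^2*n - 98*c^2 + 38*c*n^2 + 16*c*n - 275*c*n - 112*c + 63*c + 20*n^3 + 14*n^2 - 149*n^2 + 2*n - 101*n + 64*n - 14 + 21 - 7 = c^2*(14*n - 98) + c*(38*n^2 - 259*n - 49) + 20*n^3 - 135*n^2 - 35*n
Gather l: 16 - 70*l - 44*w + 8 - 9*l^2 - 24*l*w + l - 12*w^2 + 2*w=-9*l^2 + l*(-24*w - 69) - 12*w^2 - 42*w + 24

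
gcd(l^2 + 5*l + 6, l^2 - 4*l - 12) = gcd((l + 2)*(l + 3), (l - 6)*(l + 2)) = l + 2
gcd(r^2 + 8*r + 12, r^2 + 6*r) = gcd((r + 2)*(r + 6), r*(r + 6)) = r + 6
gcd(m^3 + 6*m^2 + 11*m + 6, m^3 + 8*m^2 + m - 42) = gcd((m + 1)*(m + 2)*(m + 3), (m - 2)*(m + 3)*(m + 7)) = m + 3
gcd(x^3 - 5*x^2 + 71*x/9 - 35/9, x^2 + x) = 1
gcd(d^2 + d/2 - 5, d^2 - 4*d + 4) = d - 2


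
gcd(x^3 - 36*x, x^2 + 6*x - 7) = 1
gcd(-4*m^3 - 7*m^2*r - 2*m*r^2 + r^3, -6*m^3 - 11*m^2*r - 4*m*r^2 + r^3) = m^2 + 2*m*r + r^2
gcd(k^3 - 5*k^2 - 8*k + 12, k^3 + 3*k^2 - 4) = k^2 + k - 2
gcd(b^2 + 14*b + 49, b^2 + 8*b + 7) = b + 7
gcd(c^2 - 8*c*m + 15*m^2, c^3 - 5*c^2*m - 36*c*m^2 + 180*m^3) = c - 5*m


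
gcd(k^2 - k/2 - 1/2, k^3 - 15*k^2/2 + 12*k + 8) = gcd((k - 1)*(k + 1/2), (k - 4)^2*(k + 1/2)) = k + 1/2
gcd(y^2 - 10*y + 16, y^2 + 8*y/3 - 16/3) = 1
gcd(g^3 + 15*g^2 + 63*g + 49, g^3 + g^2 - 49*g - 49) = g^2 + 8*g + 7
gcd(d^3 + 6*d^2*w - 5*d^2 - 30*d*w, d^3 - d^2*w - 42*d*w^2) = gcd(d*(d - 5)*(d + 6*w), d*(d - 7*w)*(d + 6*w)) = d^2 + 6*d*w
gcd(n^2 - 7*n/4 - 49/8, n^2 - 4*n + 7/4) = n - 7/2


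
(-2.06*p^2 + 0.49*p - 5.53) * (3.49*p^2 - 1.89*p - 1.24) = -7.1894*p^4 + 5.6035*p^3 - 17.6714*p^2 + 9.8441*p + 6.8572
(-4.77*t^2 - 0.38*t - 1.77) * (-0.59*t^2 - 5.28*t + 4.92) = 2.8143*t^4 + 25.4098*t^3 - 20.4177*t^2 + 7.476*t - 8.7084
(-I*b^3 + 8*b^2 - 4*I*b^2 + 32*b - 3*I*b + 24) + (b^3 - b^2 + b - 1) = b^3 - I*b^3 + 7*b^2 - 4*I*b^2 + 33*b - 3*I*b + 23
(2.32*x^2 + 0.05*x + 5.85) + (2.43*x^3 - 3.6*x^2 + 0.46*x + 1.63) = 2.43*x^3 - 1.28*x^2 + 0.51*x + 7.48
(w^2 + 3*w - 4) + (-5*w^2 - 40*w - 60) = -4*w^2 - 37*w - 64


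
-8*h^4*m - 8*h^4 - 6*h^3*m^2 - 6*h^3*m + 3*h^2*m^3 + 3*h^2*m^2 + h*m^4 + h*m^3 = (-2*h + m)*(h + m)*(4*h + m)*(h*m + h)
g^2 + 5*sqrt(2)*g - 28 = (g - 2*sqrt(2))*(g + 7*sqrt(2))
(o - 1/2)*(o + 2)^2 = o^3 + 7*o^2/2 + 2*o - 2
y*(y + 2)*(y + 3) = y^3 + 5*y^2 + 6*y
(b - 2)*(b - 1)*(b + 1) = b^3 - 2*b^2 - b + 2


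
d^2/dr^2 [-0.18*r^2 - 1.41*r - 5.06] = -0.360000000000000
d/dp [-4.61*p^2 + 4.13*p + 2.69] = 4.13 - 9.22*p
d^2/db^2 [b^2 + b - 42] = 2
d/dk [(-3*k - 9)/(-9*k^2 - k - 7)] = 3*(9*k^2 + k - (k + 3)*(18*k + 1) + 7)/(9*k^2 + k + 7)^2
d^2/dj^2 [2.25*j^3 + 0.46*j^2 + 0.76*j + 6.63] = 13.5*j + 0.92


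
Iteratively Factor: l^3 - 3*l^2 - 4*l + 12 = (l + 2)*(l^2 - 5*l + 6) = (l - 2)*(l + 2)*(l - 3)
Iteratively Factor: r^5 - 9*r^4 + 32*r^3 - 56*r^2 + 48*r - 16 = (r - 1)*(r^4 - 8*r^3 + 24*r^2 - 32*r + 16) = (r - 2)*(r - 1)*(r^3 - 6*r^2 + 12*r - 8) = (r - 2)^2*(r - 1)*(r^2 - 4*r + 4) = (r - 2)^3*(r - 1)*(r - 2)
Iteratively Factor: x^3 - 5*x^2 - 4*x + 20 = (x + 2)*(x^2 - 7*x + 10) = (x - 5)*(x + 2)*(x - 2)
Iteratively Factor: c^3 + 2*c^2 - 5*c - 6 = (c + 3)*(c^2 - c - 2) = (c + 1)*(c + 3)*(c - 2)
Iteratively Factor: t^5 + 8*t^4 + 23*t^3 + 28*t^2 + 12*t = (t + 2)*(t^4 + 6*t^3 + 11*t^2 + 6*t) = (t + 2)*(t + 3)*(t^3 + 3*t^2 + 2*t) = t*(t + 2)*(t + 3)*(t^2 + 3*t + 2) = t*(t + 2)^2*(t + 3)*(t + 1)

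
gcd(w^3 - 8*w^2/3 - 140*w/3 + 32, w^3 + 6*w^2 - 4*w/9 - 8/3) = w^2 + 16*w/3 - 4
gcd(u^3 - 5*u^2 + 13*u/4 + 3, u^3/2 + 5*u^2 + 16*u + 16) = 1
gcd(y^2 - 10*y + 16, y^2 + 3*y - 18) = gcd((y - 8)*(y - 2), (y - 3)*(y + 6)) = 1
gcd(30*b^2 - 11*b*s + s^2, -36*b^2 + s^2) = -6*b + s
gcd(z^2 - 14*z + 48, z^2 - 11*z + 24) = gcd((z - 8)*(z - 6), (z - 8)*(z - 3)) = z - 8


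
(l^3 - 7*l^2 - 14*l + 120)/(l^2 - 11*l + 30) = l + 4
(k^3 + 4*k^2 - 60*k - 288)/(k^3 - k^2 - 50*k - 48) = (k + 6)/(k + 1)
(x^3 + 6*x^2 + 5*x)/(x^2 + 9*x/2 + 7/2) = 2*x*(x + 5)/(2*x + 7)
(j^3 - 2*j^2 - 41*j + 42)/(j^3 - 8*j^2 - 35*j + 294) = (j - 1)/(j - 7)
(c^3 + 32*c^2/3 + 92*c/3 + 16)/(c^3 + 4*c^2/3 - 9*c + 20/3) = (3*c^2 + 20*c + 12)/(3*c^2 - 8*c + 5)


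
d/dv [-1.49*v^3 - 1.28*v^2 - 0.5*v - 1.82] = -4.47*v^2 - 2.56*v - 0.5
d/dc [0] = 0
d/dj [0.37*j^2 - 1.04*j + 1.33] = 0.74*j - 1.04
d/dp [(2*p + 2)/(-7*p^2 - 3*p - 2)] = 2*(7*p^2 + 14*p + 1)/(49*p^4 + 42*p^3 + 37*p^2 + 12*p + 4)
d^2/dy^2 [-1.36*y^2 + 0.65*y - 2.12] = -2.72000000000000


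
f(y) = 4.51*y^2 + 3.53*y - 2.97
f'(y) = 9.02*y + 3.53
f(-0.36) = -3.66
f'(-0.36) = 0.28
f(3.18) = 53.86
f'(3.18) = 32.21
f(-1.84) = 5.80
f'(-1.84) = -13.07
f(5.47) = 151.28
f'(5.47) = 52.87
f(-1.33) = 0.31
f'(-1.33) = -8.47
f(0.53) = 0.17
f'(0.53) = 8.31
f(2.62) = 37.24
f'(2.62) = 27.16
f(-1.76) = 4.79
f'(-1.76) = -12.35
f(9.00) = 394.11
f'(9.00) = 84.71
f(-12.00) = 604.11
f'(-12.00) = -104.71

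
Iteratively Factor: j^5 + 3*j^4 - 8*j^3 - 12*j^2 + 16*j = (j + 2)*(j^4 + j^3 - 10*j^2 + 8*j) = j*(j + 2)*(j^3 + j^2 - 10*j + 8) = j*(j + 2)*(j + 4)*(j^2 - 3*j + 2) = j*(j - 2)*(j + 2)*(j + 4)*(j - 1)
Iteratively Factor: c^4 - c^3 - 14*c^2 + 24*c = (c - 2)*(c^3 + c^2 - 12*c) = (c - 3)*(c - 2)*(c^2 + 4*c) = (c - 3)*(c - 2)*(c + 4)*(c)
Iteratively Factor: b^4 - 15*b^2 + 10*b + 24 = (b + 1)*(b^3 - b^2 - 14*b + 24) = (b + 1)*(b + 4)*(b^2 - 5*b + 6) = (b - 2)*(b + 1)*(b + 4)*(b - 3)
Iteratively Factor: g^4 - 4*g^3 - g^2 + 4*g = (g - 4)*(g^3 - g) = (g - 4)*(g - 1)*(g^2 + g) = g*(g - 4)*(g - 1)*(g + 1)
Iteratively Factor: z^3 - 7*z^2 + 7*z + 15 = (z - 5)*(z^2 - 2*z - 3) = (z - 5)*(z + 1)*(z - 3)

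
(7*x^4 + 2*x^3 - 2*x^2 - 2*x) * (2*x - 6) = 14*x^5 - 38*x^4 - 16*x^3 + 8*x^2 + 12*x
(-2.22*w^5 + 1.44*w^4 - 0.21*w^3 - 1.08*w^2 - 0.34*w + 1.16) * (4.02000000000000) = -8.9244*w^5 + 5.7888*w^4 - 0.8442*w^3 - 4.3416*w^2 - 1.3668*w + 4.6632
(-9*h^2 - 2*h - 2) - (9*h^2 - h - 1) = -18*h^2 - h - 1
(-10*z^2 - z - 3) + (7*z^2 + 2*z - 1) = -3*z^2 + z - 4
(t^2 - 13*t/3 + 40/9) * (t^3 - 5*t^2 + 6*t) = t^5 - 28*t^4/3 + 289*t^3/9 - 434*t^2/9 + 80*t/3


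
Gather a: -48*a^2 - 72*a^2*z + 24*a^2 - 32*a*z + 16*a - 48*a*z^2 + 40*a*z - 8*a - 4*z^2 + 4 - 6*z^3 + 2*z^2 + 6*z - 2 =a^2*(-72*z - 24) + a*(-48*z^2 + 8*z + 8) - 6*z^3 - 2*z^2 + 6*z + 2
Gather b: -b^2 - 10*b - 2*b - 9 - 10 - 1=-b^2 - 12*b - 20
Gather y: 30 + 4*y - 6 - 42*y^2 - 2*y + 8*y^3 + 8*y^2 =8*y^3 - 34*y^2 + 2*y + 24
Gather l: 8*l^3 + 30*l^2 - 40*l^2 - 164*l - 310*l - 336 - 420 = 8*l^3 - 10*l^2 - 474*l - 756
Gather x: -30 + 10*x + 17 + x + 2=11*x - 11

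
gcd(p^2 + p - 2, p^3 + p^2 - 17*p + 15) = p - 1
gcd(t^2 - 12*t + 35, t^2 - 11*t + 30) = t - 5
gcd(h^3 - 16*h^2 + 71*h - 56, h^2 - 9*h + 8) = h^2 - 9*h + 8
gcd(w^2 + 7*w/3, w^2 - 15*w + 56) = 1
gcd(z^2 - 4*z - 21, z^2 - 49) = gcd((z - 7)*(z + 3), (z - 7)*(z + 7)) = z - 7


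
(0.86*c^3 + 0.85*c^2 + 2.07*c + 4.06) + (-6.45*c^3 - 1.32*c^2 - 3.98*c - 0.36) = -5.59*c^3 - 0.47*c^2 - 1.91*c + 3.7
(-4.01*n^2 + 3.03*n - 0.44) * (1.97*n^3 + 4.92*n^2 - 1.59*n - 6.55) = -7.8997*n^5 - 13.7601*n^4 + 20.4167*n^3 + 19.283*n^2 - 19.1469*n + 2.882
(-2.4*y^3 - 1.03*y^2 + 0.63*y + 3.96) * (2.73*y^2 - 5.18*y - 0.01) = -6.552*y^5 + 9.6201*y^4 + 7.0793*y^3 + 7.5577*y^2 - 20.5191*y - 0.0396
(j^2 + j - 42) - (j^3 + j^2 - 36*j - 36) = -j^3 + 37*j - 6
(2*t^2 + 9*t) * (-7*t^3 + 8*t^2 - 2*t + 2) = -14*t^5 - 47*t^4 + 68*t^3 - 14*t^2 + 18*t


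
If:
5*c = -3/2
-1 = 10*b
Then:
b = -1/10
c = -3/10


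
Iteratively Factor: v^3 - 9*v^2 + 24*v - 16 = (v - 4)*(v^2 - 5*v + 4) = (v - 4)^2*(v - 1)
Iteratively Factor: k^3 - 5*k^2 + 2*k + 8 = (k - 4)*(k^2 - k - 2) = (k - 4)*(k + 1)*(k - 2)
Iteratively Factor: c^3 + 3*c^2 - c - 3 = (c + 1)*(c^2 + 2*c - 3) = (c - 1)*(c + 1)*(c + 3)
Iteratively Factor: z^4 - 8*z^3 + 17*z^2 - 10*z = (z - 5)*(z^3 - 3*z^2 + 2*z) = (z - 5)*(z - 1)*(z^2 - 2*z) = (z - 5)*(z - 2)*(z - 1)*(z)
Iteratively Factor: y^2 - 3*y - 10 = (y - 5)*(y + 2)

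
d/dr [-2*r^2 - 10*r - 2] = -4*r - 10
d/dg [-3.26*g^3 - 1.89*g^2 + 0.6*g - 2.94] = -9.78*g^2 - 3.78*g + 0.6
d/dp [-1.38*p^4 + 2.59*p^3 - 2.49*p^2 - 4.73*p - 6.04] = -5.52*p^3 + 7.77*p^2 - 4.98*p - 4.73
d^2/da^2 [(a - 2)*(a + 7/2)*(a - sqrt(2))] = 6*a - 2*sqrt(2) + 3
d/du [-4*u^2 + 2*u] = 2 - 8*u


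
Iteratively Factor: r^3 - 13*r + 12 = (r + 4)*(r^2 - 4*r + 3) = (r - 3)*(r + 4)*(r - 1)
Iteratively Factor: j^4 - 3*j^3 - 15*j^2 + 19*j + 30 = (j + 1)*(j^3 - 4*j^2 - 11*j + 30) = (j + 1)*(j + 3)*(j^2 - 7*j + 10) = (j - 5)*(j + 1)*(j + 3)*(j - 2)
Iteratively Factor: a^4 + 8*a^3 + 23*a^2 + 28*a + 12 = (a + 2)*(a^3 + 6*a^2 + 11*a + 6) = (a + 2)*(a + 3)*(a^2 + 3*a + 2) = (a + 1)*(a + 2)*(a + 3)*(a + 2)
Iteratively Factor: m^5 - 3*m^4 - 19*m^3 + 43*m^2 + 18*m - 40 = (m + 4)*(m^4 - 7*m^3 + 9*m^2 + 7*m - 10) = (m - 5)*(m + 4)*(m^3 - 2*m^2 - m + 2) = (m - 5)*(m - 1)*(m + 4)*(m^2 - m - 2) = (m - 5)*(m - 2)*(m - 1)*(m + 4)*(m + 1)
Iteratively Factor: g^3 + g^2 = (g)*(g^2 + g) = g^2*(g + 1)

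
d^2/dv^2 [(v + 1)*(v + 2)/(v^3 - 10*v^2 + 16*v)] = 2*(v^6 + 9*v^5 - 126*v^4 + 252*v^3 + 696*v^2 - 960*v + 512)/(v^3*(v^6 - 30*v^5 + 348*v^4 - 1960*v^3 + 5568*v^2 - 7680*v + 4096))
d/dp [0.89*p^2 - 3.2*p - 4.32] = 1.78*p - 3.2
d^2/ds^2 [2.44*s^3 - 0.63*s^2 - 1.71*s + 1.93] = 14.64*s - 1.26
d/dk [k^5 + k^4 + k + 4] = 5*k^4 + 4*k^3 + 1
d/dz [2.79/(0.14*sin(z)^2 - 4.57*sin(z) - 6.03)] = (12.7503 - 0.7812*sin(z))*cos(z)/(-0.14*sin(z)^2 + 4.57*sin(z) + 6.03)^2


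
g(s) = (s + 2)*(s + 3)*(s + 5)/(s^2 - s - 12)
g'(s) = (1 - 2*s)*(s + 2)*(s + 3)*(s + 5)/(s^2 - s - 12)^2 + (s + 2)*(s + 3)/(s^2 - s - 12) + (s + 2)*(s + 5)/(s^2 - s - 12) + (s + 3)*(s + 5)/(s^2 - s - 12)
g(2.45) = -21.39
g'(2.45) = -21.48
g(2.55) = -23.69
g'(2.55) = -24.68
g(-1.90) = -0.05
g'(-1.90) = -0.55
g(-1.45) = -0.36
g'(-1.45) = -0.82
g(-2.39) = 0.16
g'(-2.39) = -0.32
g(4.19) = 299.40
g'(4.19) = -1494.84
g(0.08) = -2.70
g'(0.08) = -2.51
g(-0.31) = -1.84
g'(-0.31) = -1.91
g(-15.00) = -6.84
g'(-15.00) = 0.85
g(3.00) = -40.00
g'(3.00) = -53.00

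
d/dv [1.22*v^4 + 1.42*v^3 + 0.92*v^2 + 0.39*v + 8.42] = 4.88*v^3 + 4.26*v^2 + 1.84*v + 0.39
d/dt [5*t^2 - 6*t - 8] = 10*t - 6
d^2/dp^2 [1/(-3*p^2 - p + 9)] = 2*(9*p^2 + 3*p - (6*p + 1)^2 - 27)/(3*p^2 + p - 9)^3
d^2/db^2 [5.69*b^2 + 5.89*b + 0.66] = 11.3800000000000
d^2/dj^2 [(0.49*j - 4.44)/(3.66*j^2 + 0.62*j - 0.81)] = ((31.8932 - 10.7604*j)*(3.66*j^2 + 0.62*j - 0.81) + (0.49*j - 4.44)*(7.32*j + 0.62)*(14.64*j + 1.24))/(3.66*j^2 + 0.62*j - 0.81)^3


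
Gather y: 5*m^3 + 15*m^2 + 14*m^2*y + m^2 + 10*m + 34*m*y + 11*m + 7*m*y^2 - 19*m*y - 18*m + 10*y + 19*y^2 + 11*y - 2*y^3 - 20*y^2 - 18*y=5*m^3 + 16*m^2 + 3*m - 2*y^3 + y^2*(7*m - 1) + y*(14*m^2 + 15*m + 3)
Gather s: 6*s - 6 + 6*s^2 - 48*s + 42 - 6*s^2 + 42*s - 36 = 0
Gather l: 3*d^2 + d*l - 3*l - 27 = 3*d^2 + l*(d - 3) - 27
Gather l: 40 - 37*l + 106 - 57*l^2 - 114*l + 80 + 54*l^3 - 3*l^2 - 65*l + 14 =54*l^3 - 60*l^2 - 216*l + 240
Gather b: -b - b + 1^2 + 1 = 2 - 2*b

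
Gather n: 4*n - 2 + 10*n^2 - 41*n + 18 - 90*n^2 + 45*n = -80*n^2 + 8*n + 16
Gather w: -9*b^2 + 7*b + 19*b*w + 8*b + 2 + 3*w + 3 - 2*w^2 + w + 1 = -9*b^2 + 15*b - 2*w^2 + w*(19*b + 4) + 6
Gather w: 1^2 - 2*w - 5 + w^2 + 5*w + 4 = w^2 + 3*w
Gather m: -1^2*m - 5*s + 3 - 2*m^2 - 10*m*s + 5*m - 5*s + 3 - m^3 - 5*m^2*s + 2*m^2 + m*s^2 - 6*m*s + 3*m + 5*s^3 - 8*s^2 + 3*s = -m^3 - 5*m^2*s + m*(s^2 - 16*s + 7) + 5*s^3 - 8*s^2 - 7*s + 6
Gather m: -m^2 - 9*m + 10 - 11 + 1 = -m^2 - 9*m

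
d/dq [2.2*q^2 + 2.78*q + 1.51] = 4.4*q + 2.78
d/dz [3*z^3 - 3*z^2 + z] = 9*z^2 - 6*z + 1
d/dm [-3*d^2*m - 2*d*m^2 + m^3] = -3*d^2 - 4*d*m + 3*m^2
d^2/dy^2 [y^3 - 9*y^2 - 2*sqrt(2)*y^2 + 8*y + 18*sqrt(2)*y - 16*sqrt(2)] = 6*y - 18 - 4*sqrt(2)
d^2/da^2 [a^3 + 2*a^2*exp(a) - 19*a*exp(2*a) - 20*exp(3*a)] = 2*a^2*exp(a) - 76*a*exp(2*a) + 8*a*exp(a) + 6*a - 180*exp(3*a) - 76*exp(2*a) + 4*exp(a)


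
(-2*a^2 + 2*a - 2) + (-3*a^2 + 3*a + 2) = -5*a^2 + 5*a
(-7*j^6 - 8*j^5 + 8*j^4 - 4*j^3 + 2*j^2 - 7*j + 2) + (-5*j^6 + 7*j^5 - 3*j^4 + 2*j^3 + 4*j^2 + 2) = -12*j^6 - j^5 + 5*j^4 - 2*j^3 + 6*j^2 - 7*j + 4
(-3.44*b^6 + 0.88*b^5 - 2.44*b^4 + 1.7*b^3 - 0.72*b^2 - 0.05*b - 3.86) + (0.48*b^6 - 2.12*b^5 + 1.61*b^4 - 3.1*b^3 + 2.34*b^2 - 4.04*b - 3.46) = -2.96*b^6 - 1.24*b^5 - 0.83*b^4 - 1.4*b^3 + 1.62*b^2 - 4.09*b - 7.32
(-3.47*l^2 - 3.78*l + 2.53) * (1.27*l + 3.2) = -4.4069*l^3 - 15.9046*l^2 - 8.8829*l + 8.096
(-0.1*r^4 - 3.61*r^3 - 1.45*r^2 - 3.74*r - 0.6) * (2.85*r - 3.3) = -0.285*r^5 - 9.9585*r^4 + 7.7805*r^3 - 5.874*r^2 + 10.632*r + 1.98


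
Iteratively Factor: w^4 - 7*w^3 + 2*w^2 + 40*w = (w)*(w^3 - 7*w^2 + 2*w + 40) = w*(w + 2)*(w^2 - 9*w + 20) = w*(w - 4)*(w + 2)*(w - 5)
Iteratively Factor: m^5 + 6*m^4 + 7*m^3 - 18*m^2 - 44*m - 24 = (m + 2)*(m^4 + 4*m^3 - m^2 - 16*m - 12) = (m - 2)*(m + 2)*(m^3 + 6*m^2 + 11*m + 6) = (m - 2)*(m + 2)*(m + 3)*(m^2 + 3*m + 2) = (m - 2)*(m + 1)*(m + 2)*(m + 3)*(m + 2)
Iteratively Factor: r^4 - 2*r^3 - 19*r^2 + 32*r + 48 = (r - 4)*(r^3 + 2*r^2 - 11*r - 12) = (r - 4)*(r - 3)*(r^2 + 5*r + 4) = (r - 4)*(r - 3)*(r + 1)*(r + 4)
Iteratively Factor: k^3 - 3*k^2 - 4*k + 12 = (k - 2)*(k^2 - k - 6) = (k - 2)*(k + 2)*(k - 3)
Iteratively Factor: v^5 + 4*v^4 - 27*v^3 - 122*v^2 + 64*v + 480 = (v + 4)*(v^4 - 27*v^2 - 14*v + 120) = (v - 2)*(v + 4)*(v^3 + 2*v^2 - 23*v - 60) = (v - 2)*(v + 4)^2*(v^2 - 2*v - 15) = (v - 5)*(v - 2)*(v + 4)^2*(v + 3)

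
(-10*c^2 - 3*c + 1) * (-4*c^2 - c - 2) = 40*c^4 + 22*c^3 + 19*c^2 + 5*c - 2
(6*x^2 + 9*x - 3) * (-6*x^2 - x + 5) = -36*x^4 - 60*x^3 + 39*x^2 + 48*x - 15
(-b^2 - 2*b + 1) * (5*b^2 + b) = -5*b^4 - 11*b^3 + 3*b^2 + b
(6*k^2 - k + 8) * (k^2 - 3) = 6*k^4 - k^3 - 10*k^2 + 3*k - 24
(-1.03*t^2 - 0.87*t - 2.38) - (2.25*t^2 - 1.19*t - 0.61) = -3.28*t^2 + 0.32*t - 1.77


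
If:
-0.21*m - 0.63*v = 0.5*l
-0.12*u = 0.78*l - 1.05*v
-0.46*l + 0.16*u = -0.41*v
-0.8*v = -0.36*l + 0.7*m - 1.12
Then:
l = -0.36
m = 1.76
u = -0.27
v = -0.30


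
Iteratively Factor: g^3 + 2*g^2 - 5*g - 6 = (g + 3)*(g^2 - g - 2) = (g - 2)*(g + 3)*(g + 1)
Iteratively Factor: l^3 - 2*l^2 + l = (l - 1)*(l^2 - l) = (l - 1)^2*(l)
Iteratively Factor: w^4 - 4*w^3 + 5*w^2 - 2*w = (w)*(w^3 - 4*w^2 + 5*w - 2) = w*(w - 1)*(w^2 - 3*w + 2) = w*(w - 2)*(w - 1)*(w - 1)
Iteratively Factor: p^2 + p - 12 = (p + 4)*(p - 3)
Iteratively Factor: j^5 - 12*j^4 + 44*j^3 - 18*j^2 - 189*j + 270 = (j - 3)*(j^4 - 9*j^3 + 17*j^2 + 33*j - 90) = (j - 3)^2*(j^3 - 6*j^2 - j + 30) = (j - 5)*(j - 3)^2*(j^2 - j - 6) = (j - 5)*(j - 3)^3*(j + 2)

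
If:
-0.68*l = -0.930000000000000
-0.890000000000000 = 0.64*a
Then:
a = -1.39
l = 1.37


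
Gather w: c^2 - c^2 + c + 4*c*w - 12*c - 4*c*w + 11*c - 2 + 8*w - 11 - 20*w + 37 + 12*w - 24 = 0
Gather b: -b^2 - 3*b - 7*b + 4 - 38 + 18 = -b^2 - 10*b - 16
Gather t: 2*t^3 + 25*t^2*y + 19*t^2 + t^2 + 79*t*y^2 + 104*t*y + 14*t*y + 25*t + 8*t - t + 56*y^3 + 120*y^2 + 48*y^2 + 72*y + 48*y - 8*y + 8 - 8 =2*t^3 + t^2*(25*y + 20) + t*(79*y^2 + 118*y + 32) + 56*y^3 + 168*y^2 + 112*y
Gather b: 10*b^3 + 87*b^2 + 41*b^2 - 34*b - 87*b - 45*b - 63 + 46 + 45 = 10*b^3 + 128*b^2 - 166*b + 28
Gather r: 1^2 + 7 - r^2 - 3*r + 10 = -r^2 - 3*r + 18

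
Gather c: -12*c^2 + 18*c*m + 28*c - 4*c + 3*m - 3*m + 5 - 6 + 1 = -12*c^2 + c*(18*m + 24)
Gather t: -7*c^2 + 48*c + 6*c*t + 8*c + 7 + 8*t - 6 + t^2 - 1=-7*c^2 + 56*c + t^2 + t*(6*c + 8)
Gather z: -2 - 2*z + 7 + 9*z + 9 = 7*z + 14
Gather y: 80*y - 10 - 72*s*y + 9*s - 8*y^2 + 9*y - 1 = 9*s - 8*y^2 + y*(89 - 72*s) - 11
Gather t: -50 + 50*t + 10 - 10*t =40*t - 40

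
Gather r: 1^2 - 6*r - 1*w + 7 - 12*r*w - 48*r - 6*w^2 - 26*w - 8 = r*(-12*w - 54) - 6*w^2 - 27*w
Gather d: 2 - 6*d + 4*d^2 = 4*d^2 - 6*d + 2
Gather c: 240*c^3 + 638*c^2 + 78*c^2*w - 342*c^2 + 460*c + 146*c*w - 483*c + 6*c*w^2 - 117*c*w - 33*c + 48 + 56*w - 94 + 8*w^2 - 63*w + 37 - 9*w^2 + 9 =240*c^3 + c^2*(78*w + 296) + c*(6*w^2 + 29*w - 56) - w^2 - 7*w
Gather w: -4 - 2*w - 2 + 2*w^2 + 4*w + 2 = 2*w^2 + 2*w - 4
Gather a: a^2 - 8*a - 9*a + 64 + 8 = a^2 - 17*a + 72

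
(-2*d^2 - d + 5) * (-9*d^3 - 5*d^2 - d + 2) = 18*d^5 + 19*d^4 - 38*d^3 - 28*d^2 - 7*d + 10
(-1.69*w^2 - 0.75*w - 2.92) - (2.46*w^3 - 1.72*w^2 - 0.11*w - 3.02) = -2.46*w^3 + 0.03*w^2 - 0.64*w + 0.1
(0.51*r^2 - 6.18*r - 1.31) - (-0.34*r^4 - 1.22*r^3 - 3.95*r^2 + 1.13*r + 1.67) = 0.34*r^4 + 1.22*r^3 + 4.46*r^2 - 7.31*r - 2.98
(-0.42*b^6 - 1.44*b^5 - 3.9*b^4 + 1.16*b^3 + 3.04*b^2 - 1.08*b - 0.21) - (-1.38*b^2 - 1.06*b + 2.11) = -0.42*b^6 - 1.44*b^5 - 3.9*b^4 + 1.16*b^3 + 4.42*b^2 - 0.02*b - 2.32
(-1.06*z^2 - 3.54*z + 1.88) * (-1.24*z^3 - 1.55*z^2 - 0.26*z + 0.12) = 1.3144*z^5 + 6.0326*z^4 + 3.4314*z^3 - 2.1208*z^2 - 0.9136*z + 0.2256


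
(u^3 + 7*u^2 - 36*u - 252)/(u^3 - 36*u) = (u + 7)/u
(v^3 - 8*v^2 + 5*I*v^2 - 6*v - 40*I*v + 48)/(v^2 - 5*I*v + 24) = (v^2 + 2*v*(-4 + I) - 16*I)/(v - 8*I)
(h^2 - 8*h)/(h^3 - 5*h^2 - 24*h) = 1/(h + 3)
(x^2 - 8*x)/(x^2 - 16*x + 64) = x/(x - 8)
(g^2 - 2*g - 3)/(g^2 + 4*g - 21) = (g + 1)/(g + 7)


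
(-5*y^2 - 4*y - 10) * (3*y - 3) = -15*y^3 + 3*y^2 - 18*y + 30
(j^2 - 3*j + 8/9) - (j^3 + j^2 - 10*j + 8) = -j^3 + 7*j - 64/9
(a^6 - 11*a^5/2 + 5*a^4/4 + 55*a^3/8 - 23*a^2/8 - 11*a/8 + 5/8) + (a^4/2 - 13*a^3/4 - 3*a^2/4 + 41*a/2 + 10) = a^6 - 11*a^5/2 + 7*a^4/4 + 29*a^3/8 - 29*a^2/8 + 153*a/8 + 85/8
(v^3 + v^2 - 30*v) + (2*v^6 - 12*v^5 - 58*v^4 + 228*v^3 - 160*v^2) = 2*v^6 - 12*v^5 - 58*v^4 + 229*v^3 - 159*v^2 - 30*v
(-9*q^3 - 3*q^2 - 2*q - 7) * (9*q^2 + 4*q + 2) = -81*q^5 - 63*q^4 - 48*q^3 - 77*q^2 - 32*q - 14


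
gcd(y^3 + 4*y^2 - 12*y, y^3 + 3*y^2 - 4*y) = y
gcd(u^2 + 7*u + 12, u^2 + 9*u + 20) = u + 4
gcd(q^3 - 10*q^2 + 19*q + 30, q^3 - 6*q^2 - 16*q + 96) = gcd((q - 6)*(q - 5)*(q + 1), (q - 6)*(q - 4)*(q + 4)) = q - 6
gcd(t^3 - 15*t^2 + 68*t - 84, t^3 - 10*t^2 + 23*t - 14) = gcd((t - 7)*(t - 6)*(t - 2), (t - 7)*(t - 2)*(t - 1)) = t^2 - 9*t + 14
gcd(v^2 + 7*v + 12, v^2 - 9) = v + 3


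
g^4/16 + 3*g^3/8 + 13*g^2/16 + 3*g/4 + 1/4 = (g/4 + 1/4)*(g/4 + 1/2)*(g + 1)*(g + 2)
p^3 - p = p*(p - 1)*(p + 1)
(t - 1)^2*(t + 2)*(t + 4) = t^4 + 4*t^3 - 3*t^2 - 10*t + 8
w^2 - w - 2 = (w - 2)*(w + 1)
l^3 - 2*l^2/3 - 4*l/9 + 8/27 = (l - 2/3)^2*(l + 2/3)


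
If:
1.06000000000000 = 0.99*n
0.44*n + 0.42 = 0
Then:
No Solution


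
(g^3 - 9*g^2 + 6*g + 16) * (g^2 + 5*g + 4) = g^5 - 4*g^4 - 35*g^3 + 10*g^2 + 104*g + 64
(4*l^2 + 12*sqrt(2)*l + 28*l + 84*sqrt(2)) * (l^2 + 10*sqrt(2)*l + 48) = 4*l^4 + 28*l^3 + 52*sqrt(2)*l^3 + 432*l^2 + 364*sqrt(2)*l^2 + 576*sqrt(2)*l + 3024*l + 4032*sqrt(2)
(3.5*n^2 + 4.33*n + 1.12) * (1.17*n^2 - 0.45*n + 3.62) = 4.095*n^4 + 3.4911*n^3 + 12.0319*n^2 + 15.1706*n + 4.0544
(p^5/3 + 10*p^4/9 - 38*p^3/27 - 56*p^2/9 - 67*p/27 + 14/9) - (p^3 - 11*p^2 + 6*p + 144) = p^5/3 + 10*p^4/9 - 65*p^3/27 + 43*p^2/9 - 229*p/27 - 1282/9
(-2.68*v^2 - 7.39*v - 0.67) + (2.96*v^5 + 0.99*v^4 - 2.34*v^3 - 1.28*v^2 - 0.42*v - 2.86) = 2.96*v^5 + 0.99*v^4 - 2.34*v^3 - 3.96*v^2 - 7.81*v - 3.53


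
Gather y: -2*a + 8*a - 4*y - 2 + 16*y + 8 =6*a + 12*y + 6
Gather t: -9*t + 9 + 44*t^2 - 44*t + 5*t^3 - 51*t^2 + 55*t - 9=5*t^3 - 7*t^2 + 2*t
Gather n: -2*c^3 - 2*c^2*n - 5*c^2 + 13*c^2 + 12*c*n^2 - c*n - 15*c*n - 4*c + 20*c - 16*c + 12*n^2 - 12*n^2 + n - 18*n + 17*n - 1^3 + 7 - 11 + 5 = -2*c^3 + 8*c^2 + 12*c*n^2 + n*(-2*c^2 - 16*c)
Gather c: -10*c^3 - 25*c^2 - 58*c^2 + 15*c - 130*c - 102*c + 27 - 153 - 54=-10*c^3 - 83*c^2 - 217*c - 180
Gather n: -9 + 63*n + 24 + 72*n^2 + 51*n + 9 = 72*n^2 + 114*n + 24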